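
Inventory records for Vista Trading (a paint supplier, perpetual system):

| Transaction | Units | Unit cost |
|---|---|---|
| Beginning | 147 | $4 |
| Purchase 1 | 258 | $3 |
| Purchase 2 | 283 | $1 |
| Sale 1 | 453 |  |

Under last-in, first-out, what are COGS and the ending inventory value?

Sale 1 (453) [LIFO — newest first]: 283 @ $1 + 170 @ $3 = $793
Ending inventory: 147 @ $4 + 88 @ $3 = $852
Check: goods available $1,645 = COGS $793 + ending $852

COGS = $793; ending inventory = $852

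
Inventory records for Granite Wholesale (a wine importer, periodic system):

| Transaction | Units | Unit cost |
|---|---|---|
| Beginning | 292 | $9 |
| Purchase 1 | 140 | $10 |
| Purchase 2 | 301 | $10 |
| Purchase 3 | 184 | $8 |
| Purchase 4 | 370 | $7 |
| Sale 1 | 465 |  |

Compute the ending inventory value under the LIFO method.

Ending inventory = $7,750

Sale 1 (465) [LIFO — newest first]: 370 @ $7 + 95 @ $8 = $3,350
Ending inventory: 292 @ $9 + 140 @ $10 + 301 @ $10 + 89 @ $8 = $7,750
Check: goods available $11,100 = COGS $3,350 + ending $7,750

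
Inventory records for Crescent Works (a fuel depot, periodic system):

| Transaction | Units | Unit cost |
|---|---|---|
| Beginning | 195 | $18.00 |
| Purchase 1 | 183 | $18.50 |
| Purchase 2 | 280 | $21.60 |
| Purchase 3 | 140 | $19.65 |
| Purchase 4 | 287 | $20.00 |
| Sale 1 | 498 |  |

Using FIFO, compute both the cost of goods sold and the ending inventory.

COGS = $9,487.50; ending inventory = $11,947.00

Sale 1 (498) [FIFO — oldest first]: 195 @ $18.00 + 183 @ $18.50 + 120 @ $21.60 = $9,487.50
Ending inventory: 160 @ $21.60 + 140 @ $19.65 + 287 @ $20.00 = $11,947.00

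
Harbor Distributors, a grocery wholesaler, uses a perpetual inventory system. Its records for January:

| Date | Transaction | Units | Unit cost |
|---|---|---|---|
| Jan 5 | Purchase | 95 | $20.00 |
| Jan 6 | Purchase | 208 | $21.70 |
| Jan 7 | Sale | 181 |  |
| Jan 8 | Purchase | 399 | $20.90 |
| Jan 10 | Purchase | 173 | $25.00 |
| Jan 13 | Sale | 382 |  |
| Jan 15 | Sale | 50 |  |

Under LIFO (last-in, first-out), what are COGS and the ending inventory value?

COGS = $13,665.80; ending inventory = $5,411.90

Jan 7, 181 sold [LIFO — newest first]: 181 @ $21.70 = $3,927.70
Jan 13, 382 sold [LIFO — newest first]: 173 @ $25.00 + 209 @ $20.90 = $8,693.10
Jan 15, 50 sold [LIFO — newest first]: 50 @ $20.90 = $1,045.00
Total COGS = $3,927.70 + $8,693.10 + $1,045.00 = $13,665.80
Ending inventory: 95 @ $20.00 + 27 @ $21.70 + 140 @ $20.90 = $5,411.90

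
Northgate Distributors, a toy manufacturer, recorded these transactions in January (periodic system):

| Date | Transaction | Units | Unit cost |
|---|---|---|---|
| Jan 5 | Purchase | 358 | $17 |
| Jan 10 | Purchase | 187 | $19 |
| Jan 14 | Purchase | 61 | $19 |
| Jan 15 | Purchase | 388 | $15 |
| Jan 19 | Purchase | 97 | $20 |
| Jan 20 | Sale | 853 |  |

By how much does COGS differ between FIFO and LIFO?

$9

FIFO COGS: 358 @ $17 + 187 @ $19 + 61 @ $19 + 247 @ $15 = $14,503
LIFO COGS: 97 @ $20 + 388 @ $15 + 61 @ $19 + 187 @ $19 + 120 @ $17 = $14,512
Difference = |$14,503 − $14,512| = $9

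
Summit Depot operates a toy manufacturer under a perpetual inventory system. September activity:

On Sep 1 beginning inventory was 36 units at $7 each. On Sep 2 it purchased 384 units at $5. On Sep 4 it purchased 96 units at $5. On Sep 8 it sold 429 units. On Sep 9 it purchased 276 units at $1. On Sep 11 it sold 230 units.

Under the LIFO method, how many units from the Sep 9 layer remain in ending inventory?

46

Sep 8, 429 sold [LIFO — newest first]: 96 @ $5 + 333 @ $5 = $2,145
Sep 11, 230 sold [LIFO — newest first]: 230 @ $1 = $230
Total COGS = $2,145 + $230 = $2,375
Ending inventory: 36 @ $7 + 51 @ $5 + 46 @ $1 = $553
Check: goods available $2,928 = COGS $2,375 + ending $553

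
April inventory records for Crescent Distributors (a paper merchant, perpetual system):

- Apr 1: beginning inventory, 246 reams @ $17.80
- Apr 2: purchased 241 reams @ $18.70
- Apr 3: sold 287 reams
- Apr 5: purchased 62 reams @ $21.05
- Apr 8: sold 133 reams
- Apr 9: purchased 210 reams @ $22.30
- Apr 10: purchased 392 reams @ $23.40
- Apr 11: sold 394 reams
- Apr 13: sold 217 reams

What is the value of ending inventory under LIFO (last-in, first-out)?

Ending inventory = $2,136.00

Apr 3, 287 sold [LIFO — newest first]: 241 @ $18.70 + 46 @ $17.80 = $5,325.50
Apr 8, 133 sold [LIFO — newest first]: 62 @ $21.05 + 71 @ $17.80 = $2,568.90
Apr 11, 394 sold [LIFO — newest first]: 392 @ $23.40 + 2 @ $22.30 = $9,217.40
Apr 13, 217 sold [LIFO — newest first]: 208 @ $22.30 + 9 @ $17.80 = $4,798.60
Total COGS = $5,325.50 + $2,568.90 + $9,217.40 + $4,798.60 = $21,910.40
Ending inventory: 120 @ $17.80 = $2,136.00
Check: goods available $24,046.40 = COGS $21,910.40 + ending $2,136.00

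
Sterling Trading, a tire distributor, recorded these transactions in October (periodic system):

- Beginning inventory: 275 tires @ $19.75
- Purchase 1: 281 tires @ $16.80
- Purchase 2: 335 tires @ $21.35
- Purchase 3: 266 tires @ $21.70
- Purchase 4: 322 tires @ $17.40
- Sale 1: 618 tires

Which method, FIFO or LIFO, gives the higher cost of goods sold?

LIFO

FIFO COGS: 275 @ $19.75 + 281 @ $16.80 + 62 @ $21.35 = $11,475.75
LIFO COGS: 322 @ $17.40 + 266 @ $21.70 + 30 @ $21.35 = $12,015.50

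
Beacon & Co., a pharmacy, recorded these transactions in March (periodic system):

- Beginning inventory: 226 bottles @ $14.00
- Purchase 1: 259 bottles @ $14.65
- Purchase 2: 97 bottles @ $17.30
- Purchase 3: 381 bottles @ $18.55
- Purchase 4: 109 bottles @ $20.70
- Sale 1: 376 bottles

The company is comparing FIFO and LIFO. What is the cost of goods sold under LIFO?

FIFO COGS: 226 @ $14.00 + 150 @ $14.65 = $5,361.50
LIFO COGS: 109 @ $20.70 + 267 @ $18.55 = $7,209.15

COGS = $7,209.15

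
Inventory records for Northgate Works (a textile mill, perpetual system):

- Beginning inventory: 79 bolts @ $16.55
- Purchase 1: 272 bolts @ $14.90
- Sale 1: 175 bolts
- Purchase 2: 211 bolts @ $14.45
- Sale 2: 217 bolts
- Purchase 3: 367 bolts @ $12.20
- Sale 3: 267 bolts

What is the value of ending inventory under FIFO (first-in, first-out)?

Ending inventory = $3,294.00

Sale 1 (175) [FIFO — oldest first]: 79 @ $16.55 + 96 @ $14.90 = $2,737.85
Sale 2 (217) [FIFO — oldest first]: 176 @ $14.90 + 41 @ $14.45 = $3,214.85
Sale 3 (267) [FIFO — oldest first]: 170 @ $14.45 + 97 @ $12.20 = $3,639.90
Total COGS = $2,737.85 + $3,214.85 + $3,639.90 = $9,592.60
Ending inventory: 270 @ $12.20 = $3,294.00
Check: goods available $12,886.60 = COGS $9,592.60 + ending $3,294.00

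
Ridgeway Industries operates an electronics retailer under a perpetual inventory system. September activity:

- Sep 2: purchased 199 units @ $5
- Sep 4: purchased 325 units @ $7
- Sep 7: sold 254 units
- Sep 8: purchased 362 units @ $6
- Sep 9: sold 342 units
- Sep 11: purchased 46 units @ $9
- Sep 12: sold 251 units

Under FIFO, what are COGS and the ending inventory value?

COGS = $5,208; ending inventory = $648

Sep 7, 254 sold [FIFO — oldest first]: 199 @ $5 + 55 @ $7 = $1,380
Sep 9, 342 sold [FIFO — oldest first]: 270 @ $7 + 72 @ $6 = $2,322
Sep 12, 251 sold [FIFO — oldest first]: 251 @ $6 = $1,506
Total COGS = $1,380 + $2,322 + $1,506 = $5,208
Ending inventory: 39 @ $6 + 46 @ $9 = $648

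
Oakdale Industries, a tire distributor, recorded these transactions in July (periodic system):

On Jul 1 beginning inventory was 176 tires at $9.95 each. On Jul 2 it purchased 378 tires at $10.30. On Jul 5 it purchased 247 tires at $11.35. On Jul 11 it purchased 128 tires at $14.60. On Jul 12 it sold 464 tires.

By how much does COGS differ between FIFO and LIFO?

FIFO COGS: 176 @ $9.95 + 288 @ $10.30 = $4,717.60
LIFO COGS: 128 @ $14.60 + 247 @ $11.35 + 89 @ $10.30 = $5,588.95
Difference = |$4,717.60 − $5,588.95| = $871.35

$871.35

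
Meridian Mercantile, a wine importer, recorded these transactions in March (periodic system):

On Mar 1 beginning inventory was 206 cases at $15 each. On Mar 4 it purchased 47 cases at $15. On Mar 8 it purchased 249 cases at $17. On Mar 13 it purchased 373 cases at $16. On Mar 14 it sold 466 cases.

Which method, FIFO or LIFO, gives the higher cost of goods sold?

FIFO COGS: 206 @ $15 + 47 @ $15 + 213 @ $17 = $7,416
LIFO COGS: 373 @ $16 + 93 @ $17 = $7,549

LIFO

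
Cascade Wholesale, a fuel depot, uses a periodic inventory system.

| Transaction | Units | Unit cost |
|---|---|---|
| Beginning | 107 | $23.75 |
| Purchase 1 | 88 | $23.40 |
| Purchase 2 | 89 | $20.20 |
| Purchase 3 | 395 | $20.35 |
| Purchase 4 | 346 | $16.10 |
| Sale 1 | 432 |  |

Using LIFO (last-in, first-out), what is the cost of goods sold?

Sale 1 (432) [LIFO — newest first]: 346 @ $16.10 + 86 @ $20.35 = $7,320.70
Ending inventory: 107 @ $23.75 + 88 @ $23.40 + 89 @ $20.20 + 309 @ $20.35 = $12,686.40
Check: goods available $20,007.10 = COGS $7,320.70 + ending $12,686.40

COGS = $7,320.70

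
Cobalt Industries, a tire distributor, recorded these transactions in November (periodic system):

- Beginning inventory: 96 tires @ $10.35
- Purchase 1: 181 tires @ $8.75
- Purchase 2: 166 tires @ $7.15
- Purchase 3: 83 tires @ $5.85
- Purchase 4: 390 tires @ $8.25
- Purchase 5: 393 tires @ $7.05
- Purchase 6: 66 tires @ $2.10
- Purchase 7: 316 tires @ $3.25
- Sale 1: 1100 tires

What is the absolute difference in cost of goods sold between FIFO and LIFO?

$2,147.00

FIFO COGS: 96 @ $10.35 + 181 @ $8.75 + 166 @ $7.15 + 83 @ $5.85 + 390 @ $8.25 + 184 @ $7.05 = $8,764.50
LIFO COGS: 316 @ $3.25 + 66 @ $2.10 + 393 @ $7.05 + 325 @ $8.25 = $6,617.50
Difference = |$8,764.50 − $6,617.50| = $2,147.00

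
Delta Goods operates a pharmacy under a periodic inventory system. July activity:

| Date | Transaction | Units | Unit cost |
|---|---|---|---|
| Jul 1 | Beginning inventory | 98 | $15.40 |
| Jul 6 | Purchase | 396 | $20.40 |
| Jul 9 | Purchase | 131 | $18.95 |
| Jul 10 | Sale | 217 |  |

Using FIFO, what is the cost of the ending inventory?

Ending inventory = $8,133.25

Jul 10, 217 sold [FIFO — oldest first]: 98 @ $15.40 + 119 @ $20.40 = $3,936.80
Ending inventory: 277 @ $20.40 + 131 @ $18.95 = $8,133.25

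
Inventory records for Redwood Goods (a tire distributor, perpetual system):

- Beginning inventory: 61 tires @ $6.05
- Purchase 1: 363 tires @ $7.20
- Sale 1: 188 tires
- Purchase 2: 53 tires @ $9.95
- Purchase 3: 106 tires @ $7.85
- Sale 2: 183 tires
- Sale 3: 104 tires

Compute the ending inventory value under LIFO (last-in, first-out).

Ending inventory = $707.45

Sale 1 (188) [LIFO — newest first]: 188 @ $7.20 = $1,353.60
Sale 2 (183) [LIFO — newest first]: 106 @ $7.85 + 53 @ $9.95 + 24 @ $7.20 = $1,532.25
Sale 3 (104) [LIFO — newest first]: 104 @ $7.20 = $748.80
Total COGS = $1,353.60 + $1,532.25 + $748.80 = $3,634.65
Ending inventory: 61 @ $6.05 + 47 @ $7.20 = $707.45
Check: goods available $4,342.10 = COGS $3,634.65 + ending $707.45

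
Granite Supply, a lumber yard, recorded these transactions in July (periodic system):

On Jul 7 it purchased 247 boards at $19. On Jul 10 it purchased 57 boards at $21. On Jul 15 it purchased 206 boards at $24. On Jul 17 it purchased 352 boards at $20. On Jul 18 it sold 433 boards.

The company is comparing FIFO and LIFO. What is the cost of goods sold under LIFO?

COGS = $8,984

FIFO COGS: 247 @ $19 + 57 @ $21 + 129 @ $24 = $8,986
LIFO COGS: 352 @ $20 + 81 @ $24 = $8,984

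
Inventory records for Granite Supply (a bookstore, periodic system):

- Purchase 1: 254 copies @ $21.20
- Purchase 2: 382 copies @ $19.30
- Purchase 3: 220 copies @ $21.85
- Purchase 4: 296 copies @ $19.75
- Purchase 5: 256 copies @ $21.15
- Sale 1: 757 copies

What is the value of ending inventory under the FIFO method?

Ending inventory = $13,423.55

Sale 1 (757) [FIFO — oldest first]: 254 @ $21.20 + 382 @ $19.30 + 121 @ $21.85 = $15,401.25
Ending inventory: 99 @ $21.85 + 296 @ $19.75 + 256 @ $21.15 = $13,423.55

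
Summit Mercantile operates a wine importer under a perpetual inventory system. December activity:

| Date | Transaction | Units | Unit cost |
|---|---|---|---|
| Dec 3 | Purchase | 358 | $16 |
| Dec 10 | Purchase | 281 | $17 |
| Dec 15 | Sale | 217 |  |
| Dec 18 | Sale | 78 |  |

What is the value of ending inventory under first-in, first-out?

Dec 15, 217 sold [FIFO — oldest first]: 217 @ $16 = $3,472
Dec 18, 78 sold [FIFO — oldest first]: 78 @ $16 = $1,248
Total COGS = $3,472 + $1,248 = $4,720
Ending inventory: 63 @ $16 + 281 @ $17 = $5,785

Ending inventory = $5,785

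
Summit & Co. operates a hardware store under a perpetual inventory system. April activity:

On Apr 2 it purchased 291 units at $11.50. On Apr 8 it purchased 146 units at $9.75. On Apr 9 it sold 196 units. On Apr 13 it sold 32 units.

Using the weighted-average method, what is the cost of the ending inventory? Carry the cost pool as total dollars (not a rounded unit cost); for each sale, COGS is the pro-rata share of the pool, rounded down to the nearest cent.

After Apr 2: 291 on hand, pool $3,346.50 (≈ $11.5000 each)
After Apr 8: 437 on hand, pool $4,770.00 (≈ $10.9153 each)
Apr 9, sell 196: 196/437 × $4,770.00 → $2,139.40
Apr 13, sell 32: 32/241 × $2,630.60 → $349.29
Total COGS = $2,139.40 + $349.29 = $2,488.69
Ending inventory (cost pool remaining) = $2,281.31
Check: goods available $4,770.00 = COGS $2,488.69 + ending $2,281.31

Ending inventory = $2,281.31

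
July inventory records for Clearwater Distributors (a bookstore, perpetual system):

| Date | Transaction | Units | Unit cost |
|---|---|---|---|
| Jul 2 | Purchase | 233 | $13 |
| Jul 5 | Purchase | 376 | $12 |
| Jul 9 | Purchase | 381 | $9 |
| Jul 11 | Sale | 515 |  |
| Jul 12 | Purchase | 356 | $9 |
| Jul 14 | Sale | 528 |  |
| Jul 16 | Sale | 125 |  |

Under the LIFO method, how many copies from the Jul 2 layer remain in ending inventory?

Jul 11, 515 sold [LIFO — newest first]: 381 @ $9 + 134 @ $12 = $5,037
Jul 14, 528 sold [LIFO — newest first]: 356 @ $9 + 172 @ $12 = $5,268
Jul 16, 125 sold [LIFO — newest first]: 70 @ $12 + 55 @ $13 = $1,555
Total COGS = $5,037 + $5,268 + $1,555 = $11,860
Ending inventory: 178 @ $13 = $2,314

178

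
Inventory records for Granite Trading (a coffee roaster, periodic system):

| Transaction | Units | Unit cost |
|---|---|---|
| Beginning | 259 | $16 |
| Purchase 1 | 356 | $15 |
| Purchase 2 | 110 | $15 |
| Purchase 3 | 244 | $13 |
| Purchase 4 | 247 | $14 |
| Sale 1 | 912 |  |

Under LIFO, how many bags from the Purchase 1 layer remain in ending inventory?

Sale 1 (912) [LIFO — newest first]: 247 @ $14 + 244 @ $13 + 110 @ $15 + 311 @ $15 = $12,945
Ending inventory: 259 @ $16 + 45 @ $15 = $4,819

45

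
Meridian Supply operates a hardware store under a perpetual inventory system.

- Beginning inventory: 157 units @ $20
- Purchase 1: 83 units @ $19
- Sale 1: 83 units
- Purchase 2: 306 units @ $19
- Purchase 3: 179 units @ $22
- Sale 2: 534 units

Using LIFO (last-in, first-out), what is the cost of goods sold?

COGS = $12,309

Sale 1 (83) [LIFO — newest first]: 83 @ $19 = $1,577
Sale 2 (534) [LIFO — newest first]: 179 @ $22 + 306 @ $19 + 49 @ $20 = $10,732
Total COGS = $1,577 + $10,732 = $12,309
Ending inventory: 108 @ $20 = $2,160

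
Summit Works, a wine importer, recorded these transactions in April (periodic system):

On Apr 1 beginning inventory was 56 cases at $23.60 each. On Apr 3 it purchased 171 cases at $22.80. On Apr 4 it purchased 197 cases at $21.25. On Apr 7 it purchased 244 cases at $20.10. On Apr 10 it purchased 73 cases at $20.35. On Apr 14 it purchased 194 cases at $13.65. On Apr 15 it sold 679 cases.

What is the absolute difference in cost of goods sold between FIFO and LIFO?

FIFO COGS: 56 @ $23.60 + 171 @ $22.80 + 197 @ $21.25 + 244 @ $20.10 + 11 @ $20.35 = $14,534.90
LIFO COGS: 194 @ $13.65 + 73 @ $20.35 + 244 @ $20.10 + 168 @ $21.25 = $12,608.05
Difference = |$14,534.90 − $12,608.05| = $1,926.85

$1,926.85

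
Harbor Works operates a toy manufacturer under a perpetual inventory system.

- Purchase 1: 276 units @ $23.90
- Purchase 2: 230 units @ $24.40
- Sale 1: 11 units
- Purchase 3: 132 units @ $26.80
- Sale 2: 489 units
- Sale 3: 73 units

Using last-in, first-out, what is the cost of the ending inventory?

Ending inventory = $1,553.50

Sale 1 (11) [LIFO — newest first]: 11 @ $24.40 = $268.40
Sale 2 (489) [LIFO — newest first]: 132 @ $26.80 + 219 @ $24.40 + 138 @ $23.90 = $12,179.40
Sale 3 (73) [LIFO — newest first]: 73 @ $23.90 = $1,744.70
Total COGS = $268.40 + $12,179.40 + $1,744.70 = $14,192.50
Ending inventory: 65 @ $23.90 = $1,553.50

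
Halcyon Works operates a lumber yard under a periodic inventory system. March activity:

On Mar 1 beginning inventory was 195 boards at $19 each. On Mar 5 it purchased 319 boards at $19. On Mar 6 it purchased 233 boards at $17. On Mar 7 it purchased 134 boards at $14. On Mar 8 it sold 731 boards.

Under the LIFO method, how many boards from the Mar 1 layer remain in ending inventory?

150

Mar 8, 731 sold [LIFO — newest first]: 134 @ $14 + 233 @ $17 + 319 @ $19 + 45 @ $19 = $12,753
Ending inventory: 150 @ $19 = $2,850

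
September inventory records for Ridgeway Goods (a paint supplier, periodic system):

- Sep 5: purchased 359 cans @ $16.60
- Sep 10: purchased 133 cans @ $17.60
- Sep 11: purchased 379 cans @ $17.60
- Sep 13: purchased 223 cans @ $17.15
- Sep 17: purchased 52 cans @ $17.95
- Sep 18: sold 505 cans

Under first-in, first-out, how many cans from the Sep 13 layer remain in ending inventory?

Sep 18, 505 sold [FIFO — oldest first]: 359 @ $16.60 + 133 @ $17.60 + 13 @ $17.60 = $8,529.00
Ending inventory: 366 @ $17.60 + 223 @ $17.15 + 52 @ $17.95 = $11,199.45
Check: goods available $19,728.45 = COGS $8,529.00 + ending $11,199.45

223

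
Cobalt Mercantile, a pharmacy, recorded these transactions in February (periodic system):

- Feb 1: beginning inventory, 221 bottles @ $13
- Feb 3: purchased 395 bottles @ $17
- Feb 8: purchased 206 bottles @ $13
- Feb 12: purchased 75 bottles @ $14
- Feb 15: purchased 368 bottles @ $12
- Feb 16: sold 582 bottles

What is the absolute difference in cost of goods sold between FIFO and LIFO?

FIFO COGS: 221 @ $13 + 361 @ $17 = $9,010
LIFO COGS: 368 @ $12 + 75 @ $14 + 139 @ $13 = $7,273
Difference = |$9,010 − $7,273| = $1,737

$1,737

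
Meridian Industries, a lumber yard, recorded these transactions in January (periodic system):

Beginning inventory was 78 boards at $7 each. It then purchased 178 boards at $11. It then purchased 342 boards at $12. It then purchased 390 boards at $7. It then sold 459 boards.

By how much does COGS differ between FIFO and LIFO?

FIFO COGS: 78 @ $7 + 178 @ $11 + 203 @ $12 = $4,940
LIFO COGS: 390 @ $7 + 69 @ $12 = $3,558
Difference = |$4,940 − $3,558| = $1,382

$1,382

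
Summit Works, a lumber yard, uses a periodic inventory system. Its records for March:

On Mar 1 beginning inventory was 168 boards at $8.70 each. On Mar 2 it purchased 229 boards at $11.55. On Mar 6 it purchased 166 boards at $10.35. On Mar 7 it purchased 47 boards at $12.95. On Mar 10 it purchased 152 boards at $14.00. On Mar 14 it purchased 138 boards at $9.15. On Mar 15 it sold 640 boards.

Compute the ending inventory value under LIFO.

Mar 15, 640 sold [LIFO — newest first]: 138 @ $9.15 + 152 @ $14.00 + 47 @ $12.95 + 166 @ $10.35 + 137 @ $11.55 = $7,299.80
Ending inventory: 168 @ $8.70 + 92 @ $11.55 = $2,524.20

Ending inventory = $2,524.20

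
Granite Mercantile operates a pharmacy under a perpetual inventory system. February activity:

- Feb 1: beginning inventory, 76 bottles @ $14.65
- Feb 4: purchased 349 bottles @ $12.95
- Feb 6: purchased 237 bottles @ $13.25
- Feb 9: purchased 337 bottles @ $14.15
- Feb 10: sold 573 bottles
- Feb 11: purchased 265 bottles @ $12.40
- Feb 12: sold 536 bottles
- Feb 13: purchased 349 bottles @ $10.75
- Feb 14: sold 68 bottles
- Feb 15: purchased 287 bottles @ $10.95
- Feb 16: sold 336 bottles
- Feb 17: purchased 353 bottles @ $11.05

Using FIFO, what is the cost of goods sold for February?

COGS = $19,504.50

Feb 10, 573 sold [FIFO — oldest first]: 76 @ $14.65 + 349 @ $12.95 + 148 @ $13.25 = $7,593.95
Feb 12, 536 sold [FIFO — oldest first]: 89 @ $13.25 + 337 @ $14.15 + 110 @ $12.40 = $7,311.80
Feb 14, 68 sold [FIFO — oldest first]: 68 @ $12.40 = $843.20
Feb 16, 336 sold [FIFO — oldest first]: 87 @ $12.40 + 249 @ $10.75 = $3,755.55
Total COGS = $7,593.95 + $7,311.80 + $843.20 + $3,755.55 = $19,504.50
Ending inventory: 100 @ $10.75 + 287 @ $10.95 + 353 @ $11.05 = $8,118.30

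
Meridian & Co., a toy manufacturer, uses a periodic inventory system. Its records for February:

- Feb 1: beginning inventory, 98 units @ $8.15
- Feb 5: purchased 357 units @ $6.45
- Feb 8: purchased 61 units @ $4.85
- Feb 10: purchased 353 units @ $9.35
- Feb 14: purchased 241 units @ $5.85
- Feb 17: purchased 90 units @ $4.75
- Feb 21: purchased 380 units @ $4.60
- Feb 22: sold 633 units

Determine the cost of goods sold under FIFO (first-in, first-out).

COGS = $4,491.15

Feb 22, 633 sold [FIFO — oldest first]: 98 @ $8.15 + 357 @ $6.45 + 61 @ $4.85 + 117 @ $9.35 = $4,491.15
Ending inventory: 236 @ $9.35 + 241 @ $5.85 + 90 @ $4.75 + 380 @ $4.60 = $5,791.95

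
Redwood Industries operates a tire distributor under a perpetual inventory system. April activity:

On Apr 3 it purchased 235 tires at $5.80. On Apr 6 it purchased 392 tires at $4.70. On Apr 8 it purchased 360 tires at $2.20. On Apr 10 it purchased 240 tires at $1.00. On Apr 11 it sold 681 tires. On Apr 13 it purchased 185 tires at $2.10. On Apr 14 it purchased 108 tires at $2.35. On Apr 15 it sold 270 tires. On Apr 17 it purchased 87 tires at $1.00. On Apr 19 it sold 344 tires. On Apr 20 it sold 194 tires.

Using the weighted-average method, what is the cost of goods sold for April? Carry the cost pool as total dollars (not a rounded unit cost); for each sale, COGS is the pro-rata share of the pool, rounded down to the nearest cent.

COGS = $4,642.66

After Apr 3: 235 on hand, pool $1,363.00 (≈ $5.8000 each)
After Apr 6: 627 on hand, pool $3,205.40 (≈ $5.1123 each)
After Apr 8: 987 on hand, pool $3,997.40 (≈ $4.0501 each)
After Apr 10: 1227 on hand, pool $4,237.40 (≈ $3.4535 each)
Apr 11, sell 681: 681/1227 × $4,237.40 → $2,351.80
After Apr 13: 731 on hand, pool $2,274.10 (≈ $3.1109 each)
After Apr 14: 839 on hand, pool $2,527.90 (≈ $3.0130 each)
Apr 15, sell 270: 270/839 × $2,527.90 → $813.50
After Apr 17: 656 on hand, pool $1,801.40 (≈ $2.7460 each)
Apr 19, sell 344: 344/656 × $1,801.40 → $944.63
Apr 20, sell 194: 194/312 × $856.77 → $532.73
Total COGS = $2,351.80 + $813.50 + $944.63 + $532.73 = $4,642.66
Ending inventory (cost pool remaining) = $324.04
Check: goods available $4,966.70 = COGS $4,642.66 + ending $324.04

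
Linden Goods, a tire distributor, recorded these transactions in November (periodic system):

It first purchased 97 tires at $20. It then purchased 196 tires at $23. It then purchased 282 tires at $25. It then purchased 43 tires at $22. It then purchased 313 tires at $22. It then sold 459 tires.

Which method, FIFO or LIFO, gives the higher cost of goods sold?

FIFO COGS: 97 @ $20 + 196 @ $23 + 166 @ $25 = $10,598
LIFO COGS: 313 @ $22 + 43 @ $22 + 103 @ $25 = $10,407

FIFO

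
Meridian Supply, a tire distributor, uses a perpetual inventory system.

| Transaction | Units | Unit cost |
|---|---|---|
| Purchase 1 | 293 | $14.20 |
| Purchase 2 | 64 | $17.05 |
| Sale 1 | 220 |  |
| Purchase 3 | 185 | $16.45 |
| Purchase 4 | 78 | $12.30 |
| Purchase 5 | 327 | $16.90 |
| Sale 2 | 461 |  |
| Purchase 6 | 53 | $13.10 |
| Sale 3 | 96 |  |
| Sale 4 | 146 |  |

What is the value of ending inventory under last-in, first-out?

Ending inventory = $1,093.40

Sale 1 (220) [LIFO — newest first]: 64 @ $17.05 + 156 @ $14.20 = $3,306.40
Sale 2 (461) [LIFO — newest first]: 327 @ $16.90 + 78 @ $12.30 + 56 @ $16.45 = $7,406.90
Sale 3 (96) [LIFO — newest first]: 53 @ $13.10 + 43 @ $16.45 = $1,401.65
Sale 4 (146) [LIFO — newest first]: 86 @ $16.45 + 60 @ $14.20 = $2,266.70
Total COGS = $3,306.40 + $7,406.90 + $1,401.65 + $2,266.70 = $14,381.65
Ending inventory: 77 @ $14.20 = $1,093.40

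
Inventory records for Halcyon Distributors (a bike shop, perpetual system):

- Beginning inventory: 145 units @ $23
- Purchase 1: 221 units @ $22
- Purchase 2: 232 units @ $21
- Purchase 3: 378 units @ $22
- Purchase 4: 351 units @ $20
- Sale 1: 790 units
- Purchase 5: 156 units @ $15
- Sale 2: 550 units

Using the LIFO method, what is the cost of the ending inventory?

Ending inventory = $3,289

Sale 1 (790) [LIFO — newest first]: 351 @ $20 + 378 @ $22 + 61 @ $21 = $16,617
Sale 2 (550) [LIFO — newest first]: 156 @ $15 + 171 @ $21 + 221 @ $22 + 2 @ $23 = $10,839
Total COGS = $16,617 + $10,839 = $27,456
Ending inventory: 143 @ $23 = $3,289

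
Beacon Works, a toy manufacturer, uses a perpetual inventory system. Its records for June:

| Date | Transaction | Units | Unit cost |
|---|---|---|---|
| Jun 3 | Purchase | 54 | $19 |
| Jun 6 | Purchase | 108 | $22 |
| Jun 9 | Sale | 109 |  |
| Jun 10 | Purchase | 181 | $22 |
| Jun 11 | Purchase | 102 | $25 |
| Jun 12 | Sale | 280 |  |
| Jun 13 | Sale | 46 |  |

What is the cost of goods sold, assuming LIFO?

Jun 9, 109 sold [LIFO — newest first]: 108 @ $22 + 1 @ $19 = $2,395
Jun 12, 280 sold [LIFO — newest first]: 102 @ $25 + 178 @ $22 = $6,466
Jun 13, 46 sold [LIFO — newest first]: 3 @ $22 + 43 @ $19 = $883
Total COGS = $2,395 + $6,466 + $883 = $9,744
Ending inventory: 10 @ $19 = $190

COGS = $9,744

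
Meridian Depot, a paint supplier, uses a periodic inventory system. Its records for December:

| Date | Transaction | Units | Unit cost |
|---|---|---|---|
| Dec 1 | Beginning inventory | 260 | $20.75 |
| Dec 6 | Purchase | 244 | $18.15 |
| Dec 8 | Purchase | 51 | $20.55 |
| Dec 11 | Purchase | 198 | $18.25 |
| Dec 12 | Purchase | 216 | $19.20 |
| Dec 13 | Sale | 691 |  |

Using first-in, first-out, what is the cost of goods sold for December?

Dec 13, 691 sold [FIFO — oldest first]: 260 @ $20.75 + 244 @ $18.15 + 51 @ $20.55 + 136 @ $18.25 = $13,353.65
Ending inventory: 62 @ $18.25 + 216 @ $19.20 = $5,278.70

COGS = $13,353.65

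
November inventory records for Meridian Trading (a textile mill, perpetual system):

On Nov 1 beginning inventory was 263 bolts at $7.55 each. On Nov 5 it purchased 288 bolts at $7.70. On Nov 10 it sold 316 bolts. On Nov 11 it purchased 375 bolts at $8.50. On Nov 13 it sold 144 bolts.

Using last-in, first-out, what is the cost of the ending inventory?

Nov 10, 316 sold [LIFO — newest first]: 288 @ $7.70 + 28 @ $7.55 = $2,429.00
Nov 13, 144 sold [LIFO — newest first]: 144 @ $8.50 = $1,224.00
Total COGS = $2,429.00 + $1,224.00 = $3,653.00
Ending inventory: 235 @ $7.55 + 231 @ $8.50 = $3,737.75
Check: goods available $7,390.75 = COGS $3,653.00 + ending $3,737.75

Ending inventory = $3,737.75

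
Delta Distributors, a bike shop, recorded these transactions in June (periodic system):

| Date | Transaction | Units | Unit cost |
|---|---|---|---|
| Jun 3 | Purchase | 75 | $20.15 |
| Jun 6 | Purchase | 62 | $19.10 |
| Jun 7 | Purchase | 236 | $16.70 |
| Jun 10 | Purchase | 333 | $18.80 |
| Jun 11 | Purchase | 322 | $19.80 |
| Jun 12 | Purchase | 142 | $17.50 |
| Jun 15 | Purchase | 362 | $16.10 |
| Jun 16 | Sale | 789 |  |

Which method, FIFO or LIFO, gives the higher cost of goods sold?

FIFO

FIFO COGS: 75 @ $20.15 + 62 @ $19.10 + 236 @ $16.70 + 333 @ $18.80 + 83 @ $19.80 = $14,540.45
LIFO COGS: 362 @ $16.10 + 142 @ $17.50 + 285 @ $19.80 = $13,956.20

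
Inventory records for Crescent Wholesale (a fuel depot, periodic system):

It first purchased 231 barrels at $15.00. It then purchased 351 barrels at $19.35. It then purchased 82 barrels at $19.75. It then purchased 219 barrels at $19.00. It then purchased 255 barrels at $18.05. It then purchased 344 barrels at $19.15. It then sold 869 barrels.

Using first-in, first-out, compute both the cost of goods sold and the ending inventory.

COGS = $15,771.35; ending inventory = $11,456.35

Sale 1 (869) [FIFO — oldest first]: 231 @ $15.00 + 351 @ $19.35 + 82 @ $19.75 + 205 @ $19.00 = $15,771.35
Ending inventory: 14 @ $19.00 + 255 @ $18.05 + 344 @ $19.15 = $11,456.35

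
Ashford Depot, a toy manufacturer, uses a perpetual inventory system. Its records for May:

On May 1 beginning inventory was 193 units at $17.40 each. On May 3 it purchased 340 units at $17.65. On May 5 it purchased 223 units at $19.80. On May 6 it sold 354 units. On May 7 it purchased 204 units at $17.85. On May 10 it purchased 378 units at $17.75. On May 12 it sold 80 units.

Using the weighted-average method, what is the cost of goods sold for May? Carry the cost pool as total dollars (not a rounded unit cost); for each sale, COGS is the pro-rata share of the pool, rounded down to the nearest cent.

After May 1: 193 on hand, pool $3,358.20 (≈ $17.4000 each)
After May 3: 533 on hand, pool $9,359.20 (≈ $17.5595 each)
After May 5: 756 on hand, pool $13,774.60 (≈ $18.2204 each)
May 6, sell 354: 354/756 × $13,774.60 → $6,450.01
After May 7: 606 on hand, pool $10,965.99 (≈ $18.0957 each)
After May 10: 984 on hand, pool $17,675.49 (≈ $17.9629 each)
May 12, sell 80: 80/984 × $17,675.49 → $1,437.03
Total COGS = $6,450.01 + $1,437.03 = $7,887.04
Ending inventory (cost pool remaining) = $16,238.46
Check: goods available $24,125.50 = COGS $7,887.04 + ending $16,238.46

COGS = $7,887.04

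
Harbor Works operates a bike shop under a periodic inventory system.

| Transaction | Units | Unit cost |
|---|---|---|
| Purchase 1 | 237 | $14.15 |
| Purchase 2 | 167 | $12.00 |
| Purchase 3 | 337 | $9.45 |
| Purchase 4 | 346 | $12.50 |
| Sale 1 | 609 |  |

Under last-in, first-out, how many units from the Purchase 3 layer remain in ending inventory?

Sale 1 (609) [LIFO — newest first]: 346 @ $12.50 + 263 @ $9.45 = $6,810.35
Ending inventory: 237 @ $14.15 + 167 @ $12.00 + 74 @ $9.45 = $6,056.85
Check: goods available $12,867.20 = COGS $6,810.35 + ending $6,056.85

74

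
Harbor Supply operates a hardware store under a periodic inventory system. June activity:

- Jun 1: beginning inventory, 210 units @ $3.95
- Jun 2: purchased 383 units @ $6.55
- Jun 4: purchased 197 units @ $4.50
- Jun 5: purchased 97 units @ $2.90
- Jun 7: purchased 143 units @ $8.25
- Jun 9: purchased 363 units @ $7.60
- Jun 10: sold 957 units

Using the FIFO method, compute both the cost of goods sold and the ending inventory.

Jun 10, 957 sold [FIFO — oldest first]: 210 @ $3.95 + 383 @ $6.55 + 197 @ $4.50 + 97 @ $2.90 + 70 @ $8.25 = $5,083.45
Ending inventory: 73 @ $8.25 + 363 @ $7.60 = $3,361.05
Check: goods available $8,444.50 = COGS $5,083.45 + ending $3,361.05

COGS = $5,083.45; ending inventory = $3,361.05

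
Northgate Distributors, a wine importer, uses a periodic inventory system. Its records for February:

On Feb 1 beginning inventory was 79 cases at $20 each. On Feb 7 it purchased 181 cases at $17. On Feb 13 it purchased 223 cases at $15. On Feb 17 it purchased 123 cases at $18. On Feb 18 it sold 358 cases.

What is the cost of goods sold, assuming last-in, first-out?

Feb 18, 358 sold [LIFO — newest first]: 123 @ $18 + 223 @ $15 + 12 @ $17 = $5,763
Ending inventory: 79 @ $20 + 169 @ $17 = $4,453
Check: goods available $10,216 = COGS $5,763 + ending $4,453

COGS = $5,763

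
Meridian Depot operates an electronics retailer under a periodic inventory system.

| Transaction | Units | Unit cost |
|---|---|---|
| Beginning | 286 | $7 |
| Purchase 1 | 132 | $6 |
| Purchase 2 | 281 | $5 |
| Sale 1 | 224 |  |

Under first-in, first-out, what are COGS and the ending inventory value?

Sale 1 (224) [FIFO — oldest first]: 224 @ $7 = $1,568
Ending inventory: 62 @ $7 + 132 @ $6 + 281 @ $5 = $2,631

COGS = $1,568; ending inventory = $2,631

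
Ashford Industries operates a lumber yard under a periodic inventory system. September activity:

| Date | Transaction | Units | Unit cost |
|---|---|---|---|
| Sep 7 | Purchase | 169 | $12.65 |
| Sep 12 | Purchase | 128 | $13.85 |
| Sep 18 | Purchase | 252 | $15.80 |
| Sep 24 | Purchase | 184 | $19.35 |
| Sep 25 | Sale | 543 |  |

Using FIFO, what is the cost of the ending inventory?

Ending inventory = $3,655.20

Sep 25, 543 sold [FIFO — oldest first]: 169 @ $12.65 + 128 @ $13.85 + 246 @ $15.80 = $7,797.45
Ending inventory: 6 @ $15.80 + 184 @ $19.35 = $3,655.20
Check: goods available $11,452.65 = COGS $7,797.45 + ending $3,655.20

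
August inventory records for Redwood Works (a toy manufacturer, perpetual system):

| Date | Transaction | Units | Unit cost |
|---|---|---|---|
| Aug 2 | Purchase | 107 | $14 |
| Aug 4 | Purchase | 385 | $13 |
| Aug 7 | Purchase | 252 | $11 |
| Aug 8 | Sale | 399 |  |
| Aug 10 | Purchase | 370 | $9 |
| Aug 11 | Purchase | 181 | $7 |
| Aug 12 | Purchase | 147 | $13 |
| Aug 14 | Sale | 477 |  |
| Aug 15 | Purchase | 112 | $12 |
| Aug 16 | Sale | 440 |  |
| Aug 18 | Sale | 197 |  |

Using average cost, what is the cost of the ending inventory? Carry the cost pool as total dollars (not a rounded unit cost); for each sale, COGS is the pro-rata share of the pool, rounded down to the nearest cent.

After Aug 2: 107 on hand, pool $1,498.00 (≈ $14.0000 each)
After Aug 4: 492 on hand, pool $6,503.00 (≈ $13.2175 each)
After Aug 7: 744 on hand, pool $9,275.00 (≈ $12.4664 each)
Aug 8, sell 399: 399/744 × $9,275.00 → $4,974.09
After Aug 10: 715 on hand, pool $7,630.91 (≈ $10.6726 each)
After Aug 11: 896 on hand, pool $8,897.91 (≈ $9.9307 each)
After Aug 12: 1043 on hand, pool $10,808.91 (≈ $10.3633 each)
Aug 14, sell 477: 477/1043 × $10,808.91 → $4,943.28
After Aug 15: 678 on hand, pool $7,209.63 (≈ $10.6337 each)
Aug 16, sell 440: 440/678 × $7,209.63 → $4,678.81
Aug 18, sell 197: 197/238 × $2,530.82 → $2,094.83
Total COGS = $4,974.09 + $4,943.28 + $4,678.81 + $2,094.83 = $16,691.01
Ending inventory (cost pool remaining) = $435.99

Ending inventory = $435.99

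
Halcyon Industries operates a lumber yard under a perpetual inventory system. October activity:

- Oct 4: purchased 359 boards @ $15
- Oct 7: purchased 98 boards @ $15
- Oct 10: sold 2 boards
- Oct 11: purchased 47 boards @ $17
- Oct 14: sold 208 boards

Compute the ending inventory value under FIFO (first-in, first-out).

Ending inventory = $4,504

Oct 10, 2 sold [FIFO — oldest first]: 2 @ $15 = $30
Oct 14, 208 sold [FIFO — oldest first]: 208 @ $15 = $3,120
Total COGS = $30 + $3,120 = $3,150
Ending inventory: 149 @ $15 + 98 @ $15 + 47 @ $17 = $4,504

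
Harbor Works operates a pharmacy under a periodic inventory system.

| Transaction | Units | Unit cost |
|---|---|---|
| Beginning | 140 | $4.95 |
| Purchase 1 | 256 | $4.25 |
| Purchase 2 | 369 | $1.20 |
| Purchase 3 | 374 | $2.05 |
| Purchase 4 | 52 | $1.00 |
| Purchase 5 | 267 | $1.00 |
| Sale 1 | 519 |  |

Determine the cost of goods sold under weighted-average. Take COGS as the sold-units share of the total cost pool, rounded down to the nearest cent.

Sale 1, sell 519: 519/1458 × $3,309.50 → $1,178.07
Ending inventory (cost pool remaining) = $2,131.43
Check: goods available $3,309.50 = COGS $1,178.07 + ending $2,131.43

COGS = $1,178.07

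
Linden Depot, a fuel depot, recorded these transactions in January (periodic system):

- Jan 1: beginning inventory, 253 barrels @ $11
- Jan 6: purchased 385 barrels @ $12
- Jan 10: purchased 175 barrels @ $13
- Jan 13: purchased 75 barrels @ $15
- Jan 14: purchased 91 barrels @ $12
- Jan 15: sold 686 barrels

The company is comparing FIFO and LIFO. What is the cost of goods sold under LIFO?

COGS = $8,632

FIFO COGS: 253 @ $11 + 385 @ $12 + 48 @ $13 = $8,027
LIFO COGS: 91 @ $12 + 75 @ $15 + 175 @ $13 + 345 @ $12 = $8,632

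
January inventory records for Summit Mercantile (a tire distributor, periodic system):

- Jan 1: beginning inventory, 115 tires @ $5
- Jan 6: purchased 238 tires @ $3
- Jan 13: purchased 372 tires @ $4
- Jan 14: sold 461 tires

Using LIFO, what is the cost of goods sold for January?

Jan 14, 461 sold [LIFO — newest first]: 372 @ $4 + 89 @ $3 = $1,755
Ending inventory: 115 @ $5 + 149 @ $3 = $1,022

COGS = $1,755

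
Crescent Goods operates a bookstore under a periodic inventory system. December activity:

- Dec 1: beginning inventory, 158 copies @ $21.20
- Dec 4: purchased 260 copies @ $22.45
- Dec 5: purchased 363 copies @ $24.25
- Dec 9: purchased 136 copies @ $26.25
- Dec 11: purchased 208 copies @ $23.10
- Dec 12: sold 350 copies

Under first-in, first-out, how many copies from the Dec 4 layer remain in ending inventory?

Dec 12, 350 sold [FIFO — oldest first]: 158 @ $21.20 + 192 @ $22.45 = $7,660.00
Ending inventory: 68 @ $22.45 + 363 @ $24.25 + 136 @ $26.25 + 208 @ $23.10 = $18,704.15

68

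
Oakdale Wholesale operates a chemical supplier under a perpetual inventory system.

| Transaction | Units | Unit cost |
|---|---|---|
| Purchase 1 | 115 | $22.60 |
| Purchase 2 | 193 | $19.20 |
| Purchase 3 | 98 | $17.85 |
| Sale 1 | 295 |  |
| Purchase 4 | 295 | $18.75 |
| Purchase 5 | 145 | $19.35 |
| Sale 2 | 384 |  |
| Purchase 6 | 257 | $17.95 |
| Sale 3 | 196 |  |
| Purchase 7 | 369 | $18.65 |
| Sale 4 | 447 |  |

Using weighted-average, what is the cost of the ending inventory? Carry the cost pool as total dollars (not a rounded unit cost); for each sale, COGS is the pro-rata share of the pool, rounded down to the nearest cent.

After Purchase 1: 115 on hand, pool $2,599.00 (≈ $22.6000 each)
After Purchase 2: 308 on hand, pool $6,304.60 (≈ $20.4695 each)
After Purchase 3: 406 on hand, pool $8,053.90 (≈ $19.8372 each)
Sale 1, sell 295: 295/406 × $8,053.90 → $5,851.97
After Purchase 4: 406 on hand, pool $7,733.18 (≈ $19.0472 each)
After Purchase 5: 551 on hand, pool $10,538.93 (≈ $19.1269 each)
Sale 2, sell 384: 384/551 × $10,538.93 → $7,344.73
After Purchase 6: 424 on hand, pool $7,807.35 (≈ $18.4136 each)
Sale 3, sell 196: 196/424 × $7,807.35 → $3,609.05
After Purchase 7: 597 on hand, pool $11,080.15 (≈ $18.5597 each)
Sale 4, sell 447: 447/597 × $11,080.15 → $8,296.19
Total COGS = $5,851.97 + $7,344.73 + $3,609.05 + $8,296.19 = $25,101.94
Ending inventory (cost pool remaining) = $2,783.96
Check: goods available $27,885.90 = COGS $25,101.94 + ending $2,783.96

Ending inventory = $2,783.96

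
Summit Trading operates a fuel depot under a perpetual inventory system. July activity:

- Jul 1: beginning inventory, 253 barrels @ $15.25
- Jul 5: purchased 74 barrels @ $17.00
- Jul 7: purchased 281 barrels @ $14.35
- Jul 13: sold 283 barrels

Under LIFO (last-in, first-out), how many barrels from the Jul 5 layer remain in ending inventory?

Jul 13, 283 sold [LIFO — newest first]: 281 @ $14.35 + 2 @ $17.00 = $4,066.35
Ending inventory: 253 @ $15.25 + 72 @ $17.00 = $5,082.25

72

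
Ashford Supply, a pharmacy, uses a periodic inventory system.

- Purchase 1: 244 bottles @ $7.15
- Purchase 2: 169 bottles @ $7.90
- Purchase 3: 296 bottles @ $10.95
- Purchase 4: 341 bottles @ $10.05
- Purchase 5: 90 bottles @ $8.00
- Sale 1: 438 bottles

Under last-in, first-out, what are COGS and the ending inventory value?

COGS = $4,223.70; ending inventory = $6,244.25

Sale 1 (438) [LIFO — newest first]: 90 @ $8.00 + 341 @ $10.05 + 7 @ $10.95 = $4,223.70
Ending inventory: 244 @ $7.15 + 169 @ $7.90 + 289 @ $10.95 = $6,244.25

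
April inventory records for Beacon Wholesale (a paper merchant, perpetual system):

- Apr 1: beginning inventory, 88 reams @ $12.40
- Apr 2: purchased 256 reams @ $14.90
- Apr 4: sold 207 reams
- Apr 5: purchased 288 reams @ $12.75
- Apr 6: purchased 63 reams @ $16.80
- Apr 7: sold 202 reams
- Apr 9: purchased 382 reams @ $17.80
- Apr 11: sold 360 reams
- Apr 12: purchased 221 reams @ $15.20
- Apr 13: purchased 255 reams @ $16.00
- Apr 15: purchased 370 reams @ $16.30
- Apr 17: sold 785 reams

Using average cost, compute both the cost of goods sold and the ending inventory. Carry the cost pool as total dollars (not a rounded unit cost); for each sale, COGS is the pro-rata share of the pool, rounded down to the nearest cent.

After Apr 1: 88 on hand, pool $1,091.20 (≈ $12.4000 each)
After Apr 2: 344 on hand, pool $4,905.60 (≈ $14.2605 each)
Apr 4, sell 207: 207/344 × $4,905.60 → $2,951.91
After Apr 5: 425 on hand, pool $5,625.69 (≈ $13.2369 each)
After Apr 6: 488 on hand, pool $6,684.09 (≈ $13.6969 each)
Apr 7, sell 202: 202/488 × $6,684.09 → $2,766.77
After Apr 9: 668 on hand, pool $10,716.92 (≈ $16.0433 each)
Apr 11, sell 360: 360/668 × $10,716.92 → $5,775.58
After Apr 12: 529 on hand, pool $8,300.54 (≈ $15.6910 each)
After Apr 13: 784 on hand, pool $12,380.54 (≈ $15.7915 each)
After Apr 15: 1154 on hand, pool $18,411.54 (≈ $15.9545 each)
Apr 17, sell 785: 785/1154 × $18,411.54 → $12,524.31
Total COGS = $2,951.91 + $2,766.77 + $5,775.58 + $12,524.31 = $24,018.57
Ending inventory (cost pool remaining) = $5,887.23
Check: goods available $29,905.80 = COGS $24,018.57 + ending $5,887.23

COGS = $24,018.57; ending inventory = $5,887.23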